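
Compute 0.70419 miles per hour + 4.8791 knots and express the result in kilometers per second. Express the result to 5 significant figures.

0.0028248 km/s

0.70419 mph = 0.000314801 km/s and 4.8791 kn = 0.00251003 km/s.
0.000314801 + 0.00251003 ≈ 0.0028248 km/s.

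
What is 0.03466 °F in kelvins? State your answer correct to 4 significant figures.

255.4 K

K = (°F + 459.67) × 5/9.
Applying the formula gives 255.4 K.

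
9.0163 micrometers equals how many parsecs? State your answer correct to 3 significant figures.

2.92e-22 parsecs

1 μm = 3.24078e-23 pc.
9.0163 × 3.24078e-23 ≈ 2.92e-22 pc.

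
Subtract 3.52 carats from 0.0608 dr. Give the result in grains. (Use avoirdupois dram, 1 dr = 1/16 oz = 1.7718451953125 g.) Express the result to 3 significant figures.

0.0608 dr = 1.66250 gr and 3.52 ct = 10.8644 gr.
1.66250 − 10.8644 ≈ -9.20 gr.

-9.20 gr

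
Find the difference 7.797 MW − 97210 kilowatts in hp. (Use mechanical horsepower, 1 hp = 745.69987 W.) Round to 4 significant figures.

7.797 MW = 10455.9 hp and 97210 kW = 130361 hp.
10455.9 − 130361 ≈ -119900 hp.

-119900 hp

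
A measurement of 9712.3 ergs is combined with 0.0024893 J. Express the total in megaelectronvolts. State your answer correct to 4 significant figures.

9712.3 erg = 6.06194e+9 MeV and 0.0024893 J = 1.55370e+10 MeV.
6.06194e+9 + 1.55370e+10 ≈ 2.160e+10 MeV.

2.160e+10 MeV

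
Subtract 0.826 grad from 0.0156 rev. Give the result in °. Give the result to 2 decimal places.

0.0156 rev = 5.61600 ° and 0.826 grad = 0.743400 °.
5.61600 − 0.743400 ≈ 4.87 °.

4.87 °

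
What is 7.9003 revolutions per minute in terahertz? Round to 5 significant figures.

1 revolution per minute = 1.66667e-14 THz.
7.9003 × 1.66667e-14 ≈ 1.3167e-13 THz.

1.3167e-13 THz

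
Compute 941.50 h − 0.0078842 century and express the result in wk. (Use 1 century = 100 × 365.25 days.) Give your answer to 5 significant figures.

-35.534 wk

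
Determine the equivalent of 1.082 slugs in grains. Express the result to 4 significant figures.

1 slug = 225218 gr.
So 1.082 × 225218 ≈ 243700 gr.

243700 gr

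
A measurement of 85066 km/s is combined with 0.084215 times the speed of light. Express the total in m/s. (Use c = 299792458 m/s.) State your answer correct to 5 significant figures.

1.1031 × 10^8 m/s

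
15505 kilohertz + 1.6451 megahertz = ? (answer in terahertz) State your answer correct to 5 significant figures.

15505 kHz = 1.55050 × 10^-5 THz and 1.6451 MHz = 1.64510 × 10^-6 THz.
1.55050 × 10^-5 + 1.64510 × 10^-6 ≈ 1.7150 × 10^-5 THz.

1.7150 × 10^-5 THz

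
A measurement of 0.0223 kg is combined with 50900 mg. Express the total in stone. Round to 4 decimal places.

0.0223 kg = 0.00351165 st and 50900 mg = 0.00801538 st.
0.00351165 + 0.00801538 ≈ 0.0115 st.

0.0115 st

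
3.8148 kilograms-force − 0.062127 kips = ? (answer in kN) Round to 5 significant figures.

3.8148 kgf = 0.0374104 kN and 0.062127 kip = 0.276355 kN.
0.0374104 − 0.276355 ≈ -0.23894 kN.

-0.23894 kN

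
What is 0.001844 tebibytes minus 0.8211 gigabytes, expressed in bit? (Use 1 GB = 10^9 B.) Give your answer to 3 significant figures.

9.65e+9 bit

0.001844 TiB = 1.62200e+10 bit and 0.8211 GB = 6.56880e+9 bit.
1.62200e+10 − 6.56880e+9 ≈ 9.65e+9 bit.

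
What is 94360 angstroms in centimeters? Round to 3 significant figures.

0.000944 centimeters

1 angstrom = 1.00000 × 10^-8 cm.
94360 × 1.00000 × 10^-8 ≈ 0.000944 cm.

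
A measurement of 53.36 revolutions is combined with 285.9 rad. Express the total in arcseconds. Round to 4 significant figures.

53.36 rev = 6.91546 × 10^7 arcsec and 285.9 rad = 5.89711 × 10^7 arcsec.
6.91546 × 10^7 + 5.89711 × 10^7 ≈ 1.281 × 10^8 arcsec.

1.281 × 10^8 arcsec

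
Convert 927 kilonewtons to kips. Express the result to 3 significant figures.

1 kN = 0.224809 kips.
927 × 0.224809 ≈ 208 kip.

208 kips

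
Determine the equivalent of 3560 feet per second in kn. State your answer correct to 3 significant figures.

2110 kn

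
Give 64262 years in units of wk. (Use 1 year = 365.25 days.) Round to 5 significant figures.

3.3531e+6 wk

1 yr = 52.1786 weeks.
Then 64262 × 52.1786 ≈ 3.3531e+6 wk.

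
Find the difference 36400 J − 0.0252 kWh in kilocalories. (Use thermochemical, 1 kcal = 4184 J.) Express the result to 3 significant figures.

-13.0 kilocalories

36400 J = 8.69981 kcal and 0.0252 kWh = 21.6826 kcal.
8.69981 − 21.6826 ≈ -13.0 kcal.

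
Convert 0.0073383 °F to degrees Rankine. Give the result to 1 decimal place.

°R = °F + 459.67.
Applying the formula gives 459.7 °R.

459.7 °R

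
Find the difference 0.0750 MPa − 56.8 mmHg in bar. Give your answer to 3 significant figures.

0.0750 MPa = 0.750000 bar and 56.8 mmHg = 0.0757271 bar.
0.750000 − 0.0757271 ≈ 0.674 bar.

0.674 bar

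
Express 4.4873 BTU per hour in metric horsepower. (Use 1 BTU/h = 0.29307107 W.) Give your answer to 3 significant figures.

1 BTU/h = 0.000398466 metric horsepower.
Thus 4.4873 × 0.000398466 ≈ 0.00179 PS.

0.00179 metric horsepower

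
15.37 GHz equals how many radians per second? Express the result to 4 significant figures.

1 GHz = 6.28319e+9 rad/s.
15.37 × 6.28319e+9 ≈ 9.657e+10 rad/s.

9.657e+10 rad/s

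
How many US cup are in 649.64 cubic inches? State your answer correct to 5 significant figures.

1 in³ = 0.0692641 US cup.
649.64 × 0.0692641 ≈ 44.997 US cup.

44.997 US cups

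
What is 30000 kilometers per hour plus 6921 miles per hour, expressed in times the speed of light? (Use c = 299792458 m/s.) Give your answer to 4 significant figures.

30000 km/h = 2.77970 × 10^-5 c and 6921 mph = 1.03204 × 10^-5 c.
2.77970 × 10^-5 + 1.03204 × 10^-5 ≈ 3.812 × 10^-5 c.

3.812 × 10^-5 c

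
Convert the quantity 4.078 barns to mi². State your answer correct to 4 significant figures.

1.575 × 10^-34 mi²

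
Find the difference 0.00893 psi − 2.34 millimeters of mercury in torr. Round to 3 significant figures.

-1.88 torr

0.00893 psi = 0.461814 torr and 2.34 mmHg = 2.34000 torr.
0.461814 − 2.34000 ≈ -1.88 torr.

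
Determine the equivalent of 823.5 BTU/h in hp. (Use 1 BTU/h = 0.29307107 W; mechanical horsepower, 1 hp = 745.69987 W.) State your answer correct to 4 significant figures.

1 BTU/h = 0.000393015 hp.
823.5 × 0.000393015 ≈ 0.3236 hp.

0.3236 hp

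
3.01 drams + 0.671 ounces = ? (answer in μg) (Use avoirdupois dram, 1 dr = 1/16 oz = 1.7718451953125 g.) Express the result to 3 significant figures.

2.44e+7 micrograms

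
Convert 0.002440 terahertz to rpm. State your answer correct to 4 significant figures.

1.464 × 10^11 revolutions per minute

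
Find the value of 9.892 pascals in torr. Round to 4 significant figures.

1 Pa = 0.00750062 torr.
Then 9.892 × 0.00750062 ≈ 0.07420 torr.

0.07420 torr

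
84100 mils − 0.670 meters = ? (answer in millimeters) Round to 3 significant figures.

84100 mil = 2136.14 mm and 0.670 m = 670.000 mm.
2136.14 − 670.000 ≈ 1470 mm.

1470 millimeters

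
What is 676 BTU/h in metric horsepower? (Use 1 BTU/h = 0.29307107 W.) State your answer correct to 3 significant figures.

1 BTU per hour = 0.000398466 metric horsepower.
Thus 676 × 0.000398466 ≈ 0.269 PS.

0.269 metric horsepower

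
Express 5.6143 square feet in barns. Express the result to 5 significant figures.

5.2159e+27 barns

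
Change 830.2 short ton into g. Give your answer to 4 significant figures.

7.531e+8 g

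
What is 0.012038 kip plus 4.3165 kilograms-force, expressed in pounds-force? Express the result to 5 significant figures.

0.012038 kip = 12.0380 lbf and 4.3165 kgf = 9.51625 lbf.
12.0380 + 9.51625 ≈ 21.554 lbf.

21.554 pounds-force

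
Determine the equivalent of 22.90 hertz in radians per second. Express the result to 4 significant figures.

143.9 rad/s

1 Hz = 6.28319 rad/s.
So 22.90 × 6.28319 ≈ 143.9 rad/s.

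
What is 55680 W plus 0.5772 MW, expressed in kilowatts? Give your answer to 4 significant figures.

632.9 kW

55680 W = 55.6800 kW and 0.5772 MW = 577.200 kW.
55.6800 + 577.200 ≈ 632.9 kW.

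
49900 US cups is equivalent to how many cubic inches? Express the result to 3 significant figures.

720000 in³

1 US cup = 14.4375 in³.
So 49900 × 14.4375 ≈ 720000 in³.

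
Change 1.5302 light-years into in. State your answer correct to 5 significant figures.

1 light-year = 3.72470 × 10^17 inches.
Thus 1.5302 × 3.72470 × 10^17 ≈ 5.6995 × 10^17 in.

5.6995 × 10^17 in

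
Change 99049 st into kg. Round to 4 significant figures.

1 stone = 6.35029 kg.
Then 99049 × 6.35029 ≈ 629000 kg.

629000 kg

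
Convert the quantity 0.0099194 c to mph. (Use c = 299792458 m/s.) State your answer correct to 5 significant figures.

6.6521e+6 miles per hour

1 c = 6.70617e+8 mph.
0.0099194 × 6.70617e+8 ≈ 6.6521e+6 mph.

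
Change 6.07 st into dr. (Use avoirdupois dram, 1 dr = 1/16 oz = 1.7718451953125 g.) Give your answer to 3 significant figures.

1 st = 3584.00 drams.
So 6.07 × 3584.00 ≈ 21800 dr.

21800 drams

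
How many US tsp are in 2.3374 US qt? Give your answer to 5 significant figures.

448.78 US teaspoons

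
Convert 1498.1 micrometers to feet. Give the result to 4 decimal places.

1 μm = 3.28084e-6 ft.
Thus 1498.1 × 3.28084e-6 ≈ 0.0049 ft.

0.0049 feet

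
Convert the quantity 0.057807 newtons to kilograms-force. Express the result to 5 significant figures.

1 N = 0.101972 kilograms-force.
So 0.057807 × 0.101972 ≈ 0.0058947 kgf.

0.0058947 kgf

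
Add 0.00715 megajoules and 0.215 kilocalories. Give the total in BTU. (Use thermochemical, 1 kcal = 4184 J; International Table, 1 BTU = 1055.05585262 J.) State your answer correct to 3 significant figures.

7.63 BTU

0.00715 MJ = 6.77689 BTU and 0.215 kcal = 0.852618 BTU.
6.77689 + 0.852618 ≈ 7.63 BTU.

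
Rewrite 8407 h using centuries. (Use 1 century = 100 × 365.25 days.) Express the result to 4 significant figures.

1 h = 1.14077e-6 century.
Then 8407 × 1.14077e-6 ≈ 0.009590 century.

0.009590 century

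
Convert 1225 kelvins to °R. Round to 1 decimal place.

2205.0 °R

°R = K × 9/5.
Applying the formula gives 2205.0 °R.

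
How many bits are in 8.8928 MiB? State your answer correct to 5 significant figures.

7.4598 × 10^7 bit

1 mebibyte = 8.38861 × 10^6 bit.
8.8928 × 8.38861 × 10^6 ≈ 7.4598 × 10^7 bit.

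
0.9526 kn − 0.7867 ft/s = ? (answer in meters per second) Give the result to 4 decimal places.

0.2503 meters per second

0.9526 kn = 0.490060 m/s and 0.7867 ft/s = 0.239786 m/s.
0.490060 − 0.239786 ≈ 0.2503 m/s.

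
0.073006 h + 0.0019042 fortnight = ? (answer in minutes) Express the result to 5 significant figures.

42.769 minutes

0.073006 h = 4.38036 min and 0.0019042 fortnight = 38.3887 min.
4.38036 + 38.3887 ≈ 42.769 min.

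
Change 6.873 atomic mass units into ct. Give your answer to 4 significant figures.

1 u = 8.30270 × 10^-24 carats.
So 6.873 × 8.30270 × 10^-24 ≈ 5.706 × 10^-23 ct.

5.706 × 10^-23 ct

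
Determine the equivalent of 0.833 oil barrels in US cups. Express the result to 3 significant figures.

560 US cup

1 bbl = 672.000 US cup.
So 0.833 × 672.000 ≈ 560 US cup.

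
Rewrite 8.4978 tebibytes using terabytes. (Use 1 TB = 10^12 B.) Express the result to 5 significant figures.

9.3434 TB

1 TiB = 1.09951 TB.
8.4978 × 1.09951 ≈ 9.3434 TB.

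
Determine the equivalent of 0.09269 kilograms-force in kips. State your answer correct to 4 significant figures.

0.0002043 kip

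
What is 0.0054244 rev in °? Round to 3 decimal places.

1.953 °

1 rev = 360.000 °.
Then 0.0054244 × 360.000 ≈ 1.953 °.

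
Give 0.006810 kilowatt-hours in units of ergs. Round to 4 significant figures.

1 kilowatt-hour = 3.60000e+13 erg.
So 0.006810 × 3.60000e+13 ≈ 2.452e+11 erg.

2.452e+11 erg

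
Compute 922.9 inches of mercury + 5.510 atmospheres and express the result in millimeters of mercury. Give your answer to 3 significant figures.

27600 mmHg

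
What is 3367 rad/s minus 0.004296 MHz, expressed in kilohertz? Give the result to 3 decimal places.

3367 rad/s = 0.535875 kHz and 0.004296 MHz = 4.29600 kHz.
0.535875 − 4.29600 ≈ -3.760 kHz.

-3.760 kHz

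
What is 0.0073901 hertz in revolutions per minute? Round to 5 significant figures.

0.44341 rpm

1 hertz = 60.0000 rpm.
0.0073901 × 60.0000 ≈ 0.44341 rpm.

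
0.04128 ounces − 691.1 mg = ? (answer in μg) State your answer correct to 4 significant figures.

0.04128 oz = 1.17027 × 10^6 μg and 691.1 mg = 691100 μg.
1.17027 × 10^6 − 691100 ≈ 479200 μg.

479200 micrograms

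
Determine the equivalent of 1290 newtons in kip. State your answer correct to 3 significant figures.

1 newton = 0.000224809 kip.
Then 1290 × 0.000224809 ≈ 0.290 kip.

0.290 kip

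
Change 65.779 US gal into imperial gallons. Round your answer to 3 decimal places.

1 US gallon = 0.832674 imperial gallons.
Thus 65.779 × 0.832674 ≈ 54.772 imp gal.

54.772 imp gal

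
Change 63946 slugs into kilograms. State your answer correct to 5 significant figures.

1 slug = 14.5939 kilograms.
Then 63946 × 14.5939 ≈ 933220 kg.

933220 kilograms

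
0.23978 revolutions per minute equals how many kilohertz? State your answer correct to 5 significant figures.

3.9963e-6 kHz

1 revolution per minute = 1.66667e-5 kilohertz.
So 0.23978 × 1.66667e-5 ≈ 3.9963e-6 kHz.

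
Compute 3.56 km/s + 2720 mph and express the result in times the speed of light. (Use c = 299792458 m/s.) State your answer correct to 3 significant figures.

3.56 km/s = 1.18749e-5 c and 2720 mph = 4.05597e-6 c.
1.18749e-5 + 4.05597e-6 ≈ 1.59e-5 c.

1.59e-5 times the speed of light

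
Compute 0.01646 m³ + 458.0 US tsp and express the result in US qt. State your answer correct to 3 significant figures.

0.01646 m³ = 17.3931 US qt and 458.0 US tsp = 2.38542 US qt.
17.3931 + 2.38542 ≈ 19.8 US qt.

19.8 US quarts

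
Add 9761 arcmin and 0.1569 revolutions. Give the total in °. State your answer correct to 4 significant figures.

219.2 °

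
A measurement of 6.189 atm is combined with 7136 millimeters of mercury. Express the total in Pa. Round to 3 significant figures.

1.58e+6 pascals

6.189 atm = 627100 Pa and 7136 mmHg = 951389 Pa.
627100 + 951389 ≈ 1.58e+6 Pa.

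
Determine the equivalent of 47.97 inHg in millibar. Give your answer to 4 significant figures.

1624 mbar

1 inch of mercury = 33.8639 mbar.
Thus 47.97 × 33.8639 ≈ 1624 mbar.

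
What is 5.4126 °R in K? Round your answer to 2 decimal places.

3.01 kelvins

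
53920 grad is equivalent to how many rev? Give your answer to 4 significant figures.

134.8 rev

1 gradian = 0.00250000 revolutions.
Then 53920 × 0.00250000 ≈ 134.8 rev.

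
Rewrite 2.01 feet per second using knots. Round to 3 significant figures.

1.19 kn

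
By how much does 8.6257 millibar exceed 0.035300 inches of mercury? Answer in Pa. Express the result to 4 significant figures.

743.0 pascals

8.6257 mbar = 862.570 Pa and 0.035300 inHg = 119.540 Pa.
862.570 − 119.540 ≈ 743.0 Pa.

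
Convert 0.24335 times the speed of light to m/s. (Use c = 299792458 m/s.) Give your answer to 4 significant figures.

7.295e+7 m/s

1 speed of light = 2.99792e+8 m/s.
Then 0.24335 × 2.99792e+8 ≈ 7.295e+7 m/s.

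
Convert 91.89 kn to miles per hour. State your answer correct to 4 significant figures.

105.7 miles per hour

1 knot = 1.15078 mph.
91.89 × 1.15078 ≈ 105.7 mph.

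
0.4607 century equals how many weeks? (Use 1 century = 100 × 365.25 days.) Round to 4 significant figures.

2404 weeks

1 century = 5217.86 wk.
Thus 0.4607 × 5217.86 ≈ 2404 wk.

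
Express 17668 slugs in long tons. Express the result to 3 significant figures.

1 slug = 0.0143634 long ton.
Thus 17668 × 0.0143634 ≈ 254 long ton.

254 long ton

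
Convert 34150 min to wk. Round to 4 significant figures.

1 minute = 9.92063e-5 weeks.
Then 34150 × 9.92063e-5 ≈ 3.388 wk.

3.388 wk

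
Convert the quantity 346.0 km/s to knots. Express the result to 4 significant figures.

672600 knots

1 km/s = 1943.84 knots.
Then 346.0 × 1943.84 ≈ 672600 kn.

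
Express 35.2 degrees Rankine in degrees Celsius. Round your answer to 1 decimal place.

-253.6 degrees Celsius

°R = (°C + 273.15) × 9/5.
Applying the formula gives -253.6 °C.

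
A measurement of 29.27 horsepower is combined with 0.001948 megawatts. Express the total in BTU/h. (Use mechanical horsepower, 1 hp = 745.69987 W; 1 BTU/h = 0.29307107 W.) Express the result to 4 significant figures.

81120 BTU per hour

29.27 hp = 74475.6 BTU/h and 0.001948 MW = 6646.85 BTU/h.
74475.6 + 6646.85 ≈ 81120 BTU/h.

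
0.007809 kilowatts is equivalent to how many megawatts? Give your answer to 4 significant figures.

1 kW = 0.00100000 megawatts.
So 0.007809 × 0.00100000 ≈ 7.809e-6 MW.

7.809e-6 MW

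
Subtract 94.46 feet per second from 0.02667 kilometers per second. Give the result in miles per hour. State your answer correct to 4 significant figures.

0.02667 km/s = 59.6591 mph and 94.46 ft/s = 64.4045 mph.
59.6591 − 64.4045 ≈ -4.745 mph.

-4.745 mph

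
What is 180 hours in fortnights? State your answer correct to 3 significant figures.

1 hour = 0.00297619 fortnights.
180 × 0.00297619 ≈ 0.536 fortnight.

0.536 fortnights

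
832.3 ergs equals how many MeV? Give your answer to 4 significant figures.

1 erg = 624151 MeV.
Then 832.3 × 624151 ≈ 5.195 × 10^8 MeV.

5.195 × 10^8 MeV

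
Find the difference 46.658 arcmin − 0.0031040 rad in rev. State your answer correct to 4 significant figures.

0.001666 rev

46.658 arcmin = 0.00216009 rev and 0.0031040 rad = 0.000494017 rev.
0.00216009 − 0.000494017 ≈ 0.001666 rev.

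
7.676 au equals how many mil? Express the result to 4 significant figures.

1 astronomical unit = 5.88968e+15 mils.
So 7.676 × 5.88968e+15 ≈ 4.521e+16 mil.

4.521e+16 mils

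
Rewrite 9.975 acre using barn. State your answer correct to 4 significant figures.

1 acre = 4.04686 × 10^31 barns.
So 9.975 × 4.04686 × 10^31 ≈ 4.037 × 10^32 barn.

4.037 × 10^32 barn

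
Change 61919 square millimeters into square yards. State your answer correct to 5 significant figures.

0.074055 square yards

1 mm² = 1.19599 × 10^-6 square yards.
Then 61919 × 1.19599 × 10^-6 ≈ 0.074055 yd².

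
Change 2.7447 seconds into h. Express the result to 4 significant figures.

0.0007624 h

1 s = 0.000277778 h.
So 2.7447 × 0.000277778 ≈ 0.0007624 h.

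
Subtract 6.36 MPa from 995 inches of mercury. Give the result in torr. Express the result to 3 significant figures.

995 inHg = 25273.0 torr and 6.36 MPa = 47703.9 torr.
25273.0 − 47703.9 ≈ -22400 torr.

-22400 torr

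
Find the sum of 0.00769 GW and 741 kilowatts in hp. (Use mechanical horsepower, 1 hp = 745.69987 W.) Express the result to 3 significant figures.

11300 horsepower

0.00769 GW = 10312.5 hp and 741 kW = 993.697 hp.
10312.5 + 993.697 ≈ 11300 hp.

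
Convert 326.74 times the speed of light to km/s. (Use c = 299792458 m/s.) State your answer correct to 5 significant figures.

1 c = 299792 km/s.
Then 326.74 × 299792 ≈ 9.7954 × 10^7 km/s.

9.7954 × 10^7 kilometers per second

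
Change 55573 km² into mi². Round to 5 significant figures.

21457 mi²

1 square kilometer = 0.386102 mi².
Thus 55573 × 0.386102 ≈ 21457 mi².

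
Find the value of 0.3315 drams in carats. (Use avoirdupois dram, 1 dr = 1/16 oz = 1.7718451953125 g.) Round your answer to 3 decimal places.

1 dram = 8.85923 ct.
Then 0.3315 × 8.85923 ≈ 2.937 ct.

2.937 ct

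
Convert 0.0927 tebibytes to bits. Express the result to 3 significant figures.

1 tebibyte = 8.79609e+12 bit.
So 0.0927 × 8.79609e+12 ≈ 8.15e+11 bit.

8.15e+11 bit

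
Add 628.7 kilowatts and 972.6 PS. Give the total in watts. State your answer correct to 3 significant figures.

1.34 × 10^6 W

628.7 kW = 628700 W and 972.6 PS = 715346 W.
628700 + 715346 ≈ 1.34 × 10^6 W.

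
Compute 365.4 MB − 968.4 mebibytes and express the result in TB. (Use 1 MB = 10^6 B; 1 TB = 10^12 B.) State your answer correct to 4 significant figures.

365.4 MB = 0.000365400 TB and 968.4 MiB = 0.00101544 TB.
0.000365400 − 0.00101544 ≈ -0.0006500 TB.

-0.0006500 terabytes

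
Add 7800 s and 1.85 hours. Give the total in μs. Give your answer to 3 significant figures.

7800 s = 7.80000e+9 μs and 1.85 h = 6.66000e+9 μs.
7.80000e+9 + 6.66000e+9 ≈ 1.45e+10 μs.

1.45e+10 μs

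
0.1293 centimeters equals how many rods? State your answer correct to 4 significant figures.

0.0002571 rod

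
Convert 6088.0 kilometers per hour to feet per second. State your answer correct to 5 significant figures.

1 kilometer per hour = 0.911344 feet per second.
Thus 6088.0 × 0.911344 ≈ 5548.3 ft/s.

5548.3 ft/s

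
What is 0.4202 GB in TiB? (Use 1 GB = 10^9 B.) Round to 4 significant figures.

0.0003822 tebibytes

1 gigabyte = 0.000909495 TiB.
0.4202 × 0.000909495 ≈ 0.0003822 TiB.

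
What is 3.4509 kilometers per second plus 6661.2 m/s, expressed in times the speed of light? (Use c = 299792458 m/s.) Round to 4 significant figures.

3.373e-5 times the speed of light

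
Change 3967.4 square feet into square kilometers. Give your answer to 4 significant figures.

1 ft² = 9.29030 × 10^-8 km².
Thus 3967.4 × 9.29030 × 10^-8 ≈ 0.0003686 km².

0.0003686 km²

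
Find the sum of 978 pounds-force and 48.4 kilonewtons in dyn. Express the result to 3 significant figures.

5.28 × 10^9 dynes

978 lbf = 4.35036 × 10^8 dyn and 48.4 kN = 4.84000 × 10^9 dyn.
4.35036 × 10^8 + 4.84000 × 10^9 ≈ 5.28 × 10^9 dyn.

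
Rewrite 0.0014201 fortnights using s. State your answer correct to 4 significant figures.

1 fortnight = 1.20960e+6 seconds.
Then 0.0014201 × 1.20960e+6 ≈ 1718 s.

1718 s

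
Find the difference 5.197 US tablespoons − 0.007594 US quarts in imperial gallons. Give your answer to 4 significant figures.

5.197 US tbsp = 0.0169039 imp gal and 0.007594 US qt = 0.00158083 imp gal.
0.0169039 − 0.00158083 ≈ 0.01532 imp gal.

0.01532 imp gal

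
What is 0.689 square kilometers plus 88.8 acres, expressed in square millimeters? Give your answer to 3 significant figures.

0.689 km² = 6.89000e+11 mm² and 88.8 acre = 3.59361e+11 mm².
6.89000e+11 + 3.59361e+11 ≈ 1.05e+12 mm².

1.05e+12 mm²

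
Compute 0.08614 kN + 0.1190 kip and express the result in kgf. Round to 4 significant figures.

0.08614 kN = 8.78384 kgf and 0.1190 kip = 53.9775 kgf.
8.78384 + 53.9775 ≈ 62.76 kgf.

62.76 kgf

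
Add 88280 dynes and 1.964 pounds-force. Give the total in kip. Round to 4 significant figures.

88280 dyn = 0.000198461 kip and 1.964 lbf = 0.00196400 kip.
0.000198461 + 0.00196400 ≈ 0.002162 kip.

0.002162 kips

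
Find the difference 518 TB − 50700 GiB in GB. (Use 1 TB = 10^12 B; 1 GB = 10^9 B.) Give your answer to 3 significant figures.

464000 GB

518 TB = 518000 GB and 50700 GiB = 54438.7 GB.
518000 − 54438.7 ≈ 464000 GB.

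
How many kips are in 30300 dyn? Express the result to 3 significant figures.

1 dyn = 2.24809 × 10^-9 kip.
Then 30300 × 2.24809 × 10^-9 ≈ 6.81 × 10^-5 kip.

6.81 × 10^-5 kip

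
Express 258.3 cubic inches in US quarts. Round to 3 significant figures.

4.47 US qt

1 in³ = 0.0173160 US qt.
Then 258.3 × 0.0173160 ≈ 4.47 US qt.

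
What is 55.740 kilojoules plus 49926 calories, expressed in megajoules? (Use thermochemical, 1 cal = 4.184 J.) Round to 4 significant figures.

55.740 kJ = 0.0557400 MJ and 49926 cal = 0.208890 MJ.
0.0557400 + 0.208890 ≈ 0.2646 MJ.

0.2646 megajoules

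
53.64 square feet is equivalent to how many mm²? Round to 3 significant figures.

4.98e+6 mm²

1 square foot = 92903.0 mm².
Thus 53.64 × 92903.0 ≈ 4.98e+6 mm².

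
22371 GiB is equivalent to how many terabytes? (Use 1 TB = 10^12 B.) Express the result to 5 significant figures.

24.021 TB

1 gibibyte = 0.00107374 TB.
Thus 22371 × 0.00107374 ≈ 24.021 TB.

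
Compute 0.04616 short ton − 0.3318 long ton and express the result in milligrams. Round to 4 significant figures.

-2.952 × 10^8 milligrams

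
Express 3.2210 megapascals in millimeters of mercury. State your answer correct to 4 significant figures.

24160 millimeters of mercury

1 megapascal = 7500.62 mmHg.
So 3.2210 × 7500.62 ≈ 24160 mmHg.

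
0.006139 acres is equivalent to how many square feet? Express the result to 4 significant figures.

267.4 square feet

1 acre = 43560.0 ft².
Thus 0.006139 × 43560.0 ≈ 267.4 ft².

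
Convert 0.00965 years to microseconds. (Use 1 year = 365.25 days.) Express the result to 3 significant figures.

3.05e+11 μs

1 yr = 3.15576e+13 μs.
So 0.00965 × 3.15576e+13 ≈ 3.05e+11 μs.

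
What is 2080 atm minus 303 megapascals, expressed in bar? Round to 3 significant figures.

-922 bar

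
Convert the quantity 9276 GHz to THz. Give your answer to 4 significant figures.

1 GHz = 0.00100000 THz.
Thus 9276 × 0.00100000 ≈ 9.276 THz.

9.276 terahertz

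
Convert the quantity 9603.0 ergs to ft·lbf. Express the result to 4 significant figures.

0.0007083 foot-pounds

1 erg = 7.37562 × 10^-8 ft·lbf.
Then 9603.0 × 7.37562 × 10^-8 ≈ 0.0007083 ft·lbf.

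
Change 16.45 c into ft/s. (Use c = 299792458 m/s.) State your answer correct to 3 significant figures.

1.62 × 10^10 ft/s

1 speed of light = 9.83571 × 10^8 ft/s.
Then 16.45 × 9.83571 × 10^8 ≈ 1.62 × 10^10 ft/s.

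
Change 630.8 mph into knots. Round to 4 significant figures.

1 mph = 0.868976 kn.
630.8 × 0.868976 ≈ 548.2 kn.

548.2 knots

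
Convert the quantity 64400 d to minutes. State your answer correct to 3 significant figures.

9.27 × 10^7 minutes

1 day = 1440.00 min.
Thus 64400 × 1440.00 ≈ 9.27 × 10^7 min.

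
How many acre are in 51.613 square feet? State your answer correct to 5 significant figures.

0.0011849 acres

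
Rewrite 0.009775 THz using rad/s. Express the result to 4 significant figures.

6.142e+10 radians per second

1 terahertz = 6.28319e+12 rad/s.
So 0.009775 × 6.28319e+12 ≈ 6.142e+10 rad/s.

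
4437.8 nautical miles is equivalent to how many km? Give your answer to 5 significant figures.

1 nmi = 1.85200 kilometers.
So 4437.8 × 1.85200 ≈ 8218.8 km.

8218.8 kilometers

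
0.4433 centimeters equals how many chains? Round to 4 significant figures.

1 centimeter = 0.000497097 chain.
So 0.4433 × 0.000497097 ≈ 0.0002204 chain.

0.0002204 chain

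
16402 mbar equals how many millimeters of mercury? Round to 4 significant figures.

12300 millimeters of mercury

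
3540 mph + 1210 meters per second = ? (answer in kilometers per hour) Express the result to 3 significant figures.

10100 kilometers per hour

3540 mph = 5697.08 km/h and 1210 m/s = 4356.00 km/h.
5697.08 + 4356.00 ≈ 10100 km/h.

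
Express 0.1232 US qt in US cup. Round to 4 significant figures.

0.4928 US cup

1 US qt = 4.00000 US cups.
0.1232 × 4.00000 ≈ 0.4928 US cup.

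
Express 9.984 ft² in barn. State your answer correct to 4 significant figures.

9.275 × 10^27 barns

1 square foot = 9.29030 × 10^26 barns.
Then 9.984 × 9.29030 × 10^26 ≈ 9.275 × 10^27 barn.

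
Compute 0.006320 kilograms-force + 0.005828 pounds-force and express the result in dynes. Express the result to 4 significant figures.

0.006320 kgf = 6197.80 dyn and 0.005828 lbf = 2592.42 dyn.
6197.80 + 2592.42 ≈ 8790 dyn.

8790 dynes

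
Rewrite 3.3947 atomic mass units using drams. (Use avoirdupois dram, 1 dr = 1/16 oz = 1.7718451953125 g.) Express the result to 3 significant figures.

3.18e-24 dr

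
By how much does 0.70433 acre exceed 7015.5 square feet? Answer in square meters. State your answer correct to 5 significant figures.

0.70433 acre = 2850.32 m² and 7015.5 ft² = 651.761 m².
2850.32 − 651.761 ≈ 2198.6 m².

2198.6 square meters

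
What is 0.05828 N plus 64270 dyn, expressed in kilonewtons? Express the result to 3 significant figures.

0.000701 kN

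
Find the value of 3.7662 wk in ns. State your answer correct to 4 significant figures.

1 week = 6.04800e+14 nanoseconds.
So 3.7662 × 6.04800e+14 ≈ 2.278e+15 ns.

2.278e+15 ns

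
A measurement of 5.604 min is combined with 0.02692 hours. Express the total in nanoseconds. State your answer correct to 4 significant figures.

4.332e+11 ns

5.604 min = 3.36240e+11 ns and 0.02692 h = 9.69120e+10 ns.
3.36240e+11 + 9.69120e+10 ≈ 4.332e+11 ns.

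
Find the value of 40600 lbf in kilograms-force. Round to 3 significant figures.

1 lbf = 0.453592 kgf.
Then 40600 × 0.453592 ≈ 18400 kgf.

18400 kgf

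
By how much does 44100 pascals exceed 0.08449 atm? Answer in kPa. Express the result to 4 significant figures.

35.54 kPa

44100 Pa = 44.1000 kPa and 0.08449 atm = 8.56095 kPa.
44.1000 − 8.56095 ≈ 35.54 kPa.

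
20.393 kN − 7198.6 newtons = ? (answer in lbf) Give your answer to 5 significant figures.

2966.2 lbf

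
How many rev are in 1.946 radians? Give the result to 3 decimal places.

1 radian = 0.159155 revolutions.
1.946 × 0.159155 ≈ 0.310 rev.

0.310 revolutions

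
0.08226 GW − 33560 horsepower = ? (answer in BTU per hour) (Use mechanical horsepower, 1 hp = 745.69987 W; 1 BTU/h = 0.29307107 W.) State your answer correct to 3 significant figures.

1.95e+8 BTU/h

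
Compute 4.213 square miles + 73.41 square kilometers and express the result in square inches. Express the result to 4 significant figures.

1.307 × 10^11 in²

4.213 mi² = 1.69130 × 10^10 in² and 73.41 km² = 1.13786 × 10^11 in².
1.69130 × 10^10 + 1.13786 × 10^11 ≈ 1.307 × 10^11 in².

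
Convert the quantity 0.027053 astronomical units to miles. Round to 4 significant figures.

2.515e+6 miles

1 astronomical unit = 9.29558e+7 mi.
Thus 0.027053 × 9.29558e+7 ≈ 2.515e+6 mi.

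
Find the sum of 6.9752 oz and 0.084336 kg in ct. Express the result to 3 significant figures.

1410 carats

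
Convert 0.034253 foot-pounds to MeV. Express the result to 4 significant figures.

1 ft·lbf = 8.46235e+12 MeV.
0.034253 × 8.46235e+12 ≈ 2.899e+11 MeV.

2.899e+11 megaelectronvolts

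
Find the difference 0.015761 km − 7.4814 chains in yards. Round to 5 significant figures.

-147.35 yd

0.015761 km = 17.2364 yd and 7.4814 chain = 164.591 yd.
17.2364 − 164.591 ≈ -147.35 yd.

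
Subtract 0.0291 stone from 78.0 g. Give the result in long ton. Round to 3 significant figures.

-0.000105 long ton

78.0 g = 7.67681e-5 long ton and 0.0291 st = 0.000181875 long ton.
7.67681e-5 − 0.000181875 ≈ -0.000105 long ton.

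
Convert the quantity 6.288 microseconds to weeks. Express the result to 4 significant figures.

1 microsecond = 1.65344e-12 wk.
6.288 × 1.65344e-12 ≈ 1.040e-11 wk.

1.040e-11 weeks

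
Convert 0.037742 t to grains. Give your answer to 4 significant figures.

582400 gr

1 metric ton = 1.54324e+7 gr.
Then 0.037742 × 1.54324e+7 ≈ 582400 gr.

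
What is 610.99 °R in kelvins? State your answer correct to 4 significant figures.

339.4 kelvins

°R = K × 9/5.
Applying the formula gives 339.4 K.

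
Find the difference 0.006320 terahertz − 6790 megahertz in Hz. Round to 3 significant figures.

0.006320 THz = 6.32000e+9 Hz and 6790 MHz = 6.79000e+9 Hz.
6.32000e+9 − 6.79000e+9 ≈ -4.70e+8 Hz.

-4.70e+8 Hz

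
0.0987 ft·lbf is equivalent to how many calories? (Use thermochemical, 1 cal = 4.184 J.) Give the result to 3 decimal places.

1 ft·lbf = 0.324048 cal.
Then 0.0987 × 0.324048 ≈ 0.032 cal.

0.032 cal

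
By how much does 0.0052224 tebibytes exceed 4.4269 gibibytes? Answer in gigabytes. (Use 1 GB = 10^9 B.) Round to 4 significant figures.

0.0052224 TiB = 5.74209 GB and 4.4269 GiB = 4.75335 GB.
5.74209 − 4.75335 ≈ 0.9887 GB.

0.9887 gigabytes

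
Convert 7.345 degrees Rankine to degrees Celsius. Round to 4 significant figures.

°R = (°C + 273.15) × 9/5.
Applying the formula gives -269.1 °C.

-269.1 degrees Celsius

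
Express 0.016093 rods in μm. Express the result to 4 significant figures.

80930 μm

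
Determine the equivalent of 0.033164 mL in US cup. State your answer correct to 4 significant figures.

0.0001402 US cups

1 milliliter = 0.00422675 US cup.
0.033164 × 0.00422675 ≈ 0.0001402 US cup.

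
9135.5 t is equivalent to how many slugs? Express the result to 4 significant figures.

1 metric ton = 68.5218 slug.
9135.5 × 68.5218 ≈ 626000 slug.

626000 slugs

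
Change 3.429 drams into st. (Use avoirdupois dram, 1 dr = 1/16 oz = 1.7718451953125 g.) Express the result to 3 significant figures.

0.000957 st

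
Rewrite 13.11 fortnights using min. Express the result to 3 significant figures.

1 fortnight = 20160.0 minutes.
Thus 13.11 × 20160.0 ≈ 264000 min.

264000 min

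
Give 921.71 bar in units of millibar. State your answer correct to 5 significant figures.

1 bar = 1000.00 millibar.
921.71 × 1000.00 ≈ 921710 mbar.

921710 mbar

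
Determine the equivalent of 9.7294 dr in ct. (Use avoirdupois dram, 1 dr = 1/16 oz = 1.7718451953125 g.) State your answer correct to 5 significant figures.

1 dr = 8.85923 carats.
So 9.7294 × 8.85923 ≈ 86.195 ct.

86.195 carats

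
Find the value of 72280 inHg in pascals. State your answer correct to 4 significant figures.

2.448 × 10^8 Pa

1 inHg = 3386.39 Pa.
72280 × 3386.39 ≈ 2.448 × 10^8 Pa.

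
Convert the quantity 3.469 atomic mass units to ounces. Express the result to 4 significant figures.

1 atomic mass unit = 5.85738e-26 oz.
So 3.469 × 5.85738e-26 ≈ 2.032e-25 oz.

2.032e-25 oz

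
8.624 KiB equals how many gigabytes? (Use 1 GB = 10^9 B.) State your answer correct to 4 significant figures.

8.831 × 10^-6 GB

1 kibibyte = 1.02400 × 10^-6 GB.
Thus 8.624 × 1.02400 × 10^-6 ≈ 8.831 × 10^-6 GB.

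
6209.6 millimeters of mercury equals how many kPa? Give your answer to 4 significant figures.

827.9 kPa

1 mmHg = 0.133322 kilopascals.
6209.6 × 0.133322 ≈ 827.9 kPa.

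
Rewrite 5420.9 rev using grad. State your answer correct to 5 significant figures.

2.1684e+6 gradians

1 rev = 400.000 gradians.
Thus 5420.9 × 400.000 ≈ 2.1684e+6 grad.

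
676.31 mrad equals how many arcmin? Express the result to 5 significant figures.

1 mrad = 3.43775 arcmin.
Then 676.31 × 3.43775 ≈ 2325.0 arcmin.

2325.0 arcminutes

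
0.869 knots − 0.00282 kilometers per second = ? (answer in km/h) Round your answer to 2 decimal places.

-8.54 km/h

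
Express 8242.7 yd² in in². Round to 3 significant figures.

1 square yard = 1296.00 square inches.
8242.7 × 1296.00 ≈ 1.07e+7 in².

1.07e+7 in²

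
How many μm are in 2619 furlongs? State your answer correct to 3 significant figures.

5.27e+11 micrometers

1 furlong = 2.01168e+8 micrometers.
Then 2619 × 2.01168e+8 ≈ 5.27e+11 μm.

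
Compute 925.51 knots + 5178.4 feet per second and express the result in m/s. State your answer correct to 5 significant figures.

2054.5 m/s

925.51 kn = 476.123 m/s and 5178.4 ft/s = 1578.38 m/s.
476.123 + 1578.38 ≈ 2054.5 m/s.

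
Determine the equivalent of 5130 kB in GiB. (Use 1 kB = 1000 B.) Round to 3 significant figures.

0.00478 gibibytes

1 kB = 9.31323 × 10^-7 GiB.
Then 5130 × 9.31323 × 10^-7 ≈ 0.00478 GiB.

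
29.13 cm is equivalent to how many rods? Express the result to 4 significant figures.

1 cm = 0.00198839 rod.
29.13 × 0.00198839 ≈ 0.05792 rod.

0.05792 rod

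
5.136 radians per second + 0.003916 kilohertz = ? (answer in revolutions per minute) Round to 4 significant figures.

284.0 rpm

5.136 rad/s = 49.0452 rpm and 0.003916 kHz = 234.960 rpm.
49.0452 + 234.960 ≈ 284.0 rpm.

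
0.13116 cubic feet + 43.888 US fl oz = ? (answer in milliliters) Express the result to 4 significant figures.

0.13116 ft³ = 3714.04 mL and 43.888 US fl oz = 1297.92 mL.
3714.04 + 1297.92 ≈ 5012 mL.

5012 milliliters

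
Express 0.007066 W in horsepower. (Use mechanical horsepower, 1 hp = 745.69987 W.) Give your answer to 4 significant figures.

9.476e-6 horsepower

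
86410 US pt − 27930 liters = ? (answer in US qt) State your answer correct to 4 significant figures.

86410 US pt = 43205.0 US qt and 27930 L = 29513.3 US qt.
43205.0 − 29513.3 ≈ 13690 US qt.

13690 US qt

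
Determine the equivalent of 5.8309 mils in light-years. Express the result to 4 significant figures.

1.565 × 10^-20 light-years

1 mil = 2.68478 × 10^-21 light-years.
Then 5.8309 × 2.68478 × 10^-21 ≈ 1.565 × 10^-20 ly.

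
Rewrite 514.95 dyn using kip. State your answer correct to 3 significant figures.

1.16e-6 kip

1 dyn = 2.24809e-9 kip.
Thus 514.95 × 2.24809e-9 ≈ 1.16e-6 kip.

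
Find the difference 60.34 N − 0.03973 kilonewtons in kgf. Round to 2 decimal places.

2.10 kgf

60.34 N = 6.15297 kgf and 0.03973 kN = 4.05133 kgf.
6.15297 − 4.05133 ≈ 2.10 kgf.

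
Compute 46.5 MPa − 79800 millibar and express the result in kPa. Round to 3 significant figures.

38500 kPa

46.5 MPa = 46500.0 kPa and 79800 mbar = 7980.00 kPa.
46500.0 − 7980.00 ≈ 38500 kPa.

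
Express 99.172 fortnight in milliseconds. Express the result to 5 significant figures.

1.1996 × 10^11 ms

1 fortnight = 1.20960 × 10^9 ms.
Then 99.172 × 1.20960 × 10^9 ≈ 1.1996 × 10^11 ms.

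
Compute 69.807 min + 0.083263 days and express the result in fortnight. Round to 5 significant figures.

69.807 min = 0.00346265 fortnight and 0.083263 d = 0.00594736 fortnight.
0.00346265 + 0.00594736 ≈ 0.0094100 fortnight.

0.0094100 fortnights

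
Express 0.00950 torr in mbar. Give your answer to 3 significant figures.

1 torr = 1.33322 millibar.
Thus 0.00950 × 1.33322 ≈ 0.0127 mbar.

0.0127 millibar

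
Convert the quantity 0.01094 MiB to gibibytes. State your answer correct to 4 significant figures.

1 mebibyte = 0.0009765625 gibibytes.
0.01094 × 0.0009765625 ≈ 1.068e-5 GiB.

1.068e-5 GiB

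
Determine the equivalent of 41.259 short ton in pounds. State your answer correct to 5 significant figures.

1 short ton = 2000.00 lb.
41.259 × 2000.00 ≈ 82518 lb.

82518 pounds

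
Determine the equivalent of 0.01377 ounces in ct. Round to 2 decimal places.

1 oz = 141.748 ct.
So 0.01377 × 141.748 ≈ 1.95 ct.

1.95 ct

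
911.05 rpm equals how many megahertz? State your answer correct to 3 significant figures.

1 rpm = 1.66667e-8 MHz.
Thus 911.05 × 1.66667e-8 ≈ 1.52e-5 MHz.

1.52e-5 MHz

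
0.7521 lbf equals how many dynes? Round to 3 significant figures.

1 lbf = 444822 dynes.
So 0.7521 × 444822 ≈ 335000 dyn.

335000 dyn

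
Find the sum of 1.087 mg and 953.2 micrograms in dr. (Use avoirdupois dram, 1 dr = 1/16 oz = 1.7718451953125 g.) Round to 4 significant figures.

0.001151 dr

1.087 mg = 0.000613485 dr and 953.2 μg = 0.000537970 dr.
0.000613485 + 0.000537970 ≈ 0.001151 dr.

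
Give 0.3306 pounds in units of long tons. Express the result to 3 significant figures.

0.000148 long tons

1 lb = 0.000446429 long ton.
So 0.3306 × 0.000446429 ≈ 0.000148 long ton.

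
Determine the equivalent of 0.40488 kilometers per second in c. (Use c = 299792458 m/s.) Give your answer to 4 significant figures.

1 kilometer per second = 3.33564 × 10^-6 c.
0.40488 × 3.33564 × 10^-6 ≈ 1.351 × 10^-6 c.

1.351 × 10^-6 c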